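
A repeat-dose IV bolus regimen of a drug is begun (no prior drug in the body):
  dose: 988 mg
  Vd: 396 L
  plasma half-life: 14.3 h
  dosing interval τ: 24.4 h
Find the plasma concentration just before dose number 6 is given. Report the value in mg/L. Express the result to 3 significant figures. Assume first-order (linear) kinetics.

1.10 mg/L

C₀ per dose = Dose / Vd = 988 / 396 = 2.495 mg/L
k = ln2 / t½ = 0.693147 / 14.3 = 0.04847 h⁻¹
Fraction remaining after one interval: r = e^(−kτ) = e^(−0.04847 × 24.4) = 0.3065
Before dose 6, 5 doses have been given (aged 1τ, 2τ, 3τ, 4τ, 5τ).
C_trough = C₀ × (r + r² + … + r^5) = C₀ × r(1−r^5)/(1−r)
        = 2.495 × 0.3065 × (1 − 0.002705) / (1 − 0.3065) = 1.100 mg/L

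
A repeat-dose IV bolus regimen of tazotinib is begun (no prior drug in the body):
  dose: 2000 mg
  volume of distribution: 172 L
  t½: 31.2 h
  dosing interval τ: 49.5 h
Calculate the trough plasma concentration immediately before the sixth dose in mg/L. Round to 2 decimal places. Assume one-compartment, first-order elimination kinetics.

5.78 mg/L

C₀ per dose = Dose / Vd = 2000 / 172 = 11.63 mg/L
k = ln2 / t½ = 0.693147 / 31.2 = 0.02222 h⁻¹
Fraction remaining after one interval: r = e^(−kτ) = e^(−0.02222 × 49.5) = 0.3329
Before dose 6, 5 doses have been given (aged 1τ, 2τ, 3τ, 4τ, 5τ).
C_trough = C₀ × (r + r² + … + r^5) = C₀ × r(1−r^5)/(1−r)
        = 11.63 × 0.3329 × (1 − 0.004089) / (1 − 0.3329) = 5.780 mg/L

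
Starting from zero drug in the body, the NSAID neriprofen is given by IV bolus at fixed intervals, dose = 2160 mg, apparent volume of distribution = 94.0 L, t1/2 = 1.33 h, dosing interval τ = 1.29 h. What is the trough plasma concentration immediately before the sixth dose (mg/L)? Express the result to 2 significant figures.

23 mg/L

C₀ per dose = Dose / Vd = 2160 / 94.0 = 22.98 mg/L
k = ln2 / t½ = 0.693147 / 1.33 = 0.5212 h⁻¹
Fraction remaining after one interval: r = e^(−kτ) = e^(−0.5212 × 1.29) = 0.5105
Before dose 6, 5 doses have been given (aged 1τ, 2τ, 3τ, 4τ, 5τ).
C_trough = C₀ × (r + r² + … + r^5) = C₀ × r(1−r^5)/(1−r)
        = 22.98 × 0.5105 × (1 − 0.03467) / (1 − 0.5105) = 23.13 mg/L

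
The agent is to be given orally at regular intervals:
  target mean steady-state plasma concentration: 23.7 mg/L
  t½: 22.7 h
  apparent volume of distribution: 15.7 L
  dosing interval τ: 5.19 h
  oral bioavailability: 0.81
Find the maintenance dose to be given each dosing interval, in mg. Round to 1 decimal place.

k = ln2 / t½ = 0.693147 / 22.7 = 0.03054 h⁻¹
CL = k × Vd = 0.03054 × 15.7 = 0.4795 L/h
At steady state, F × (Dose/τ) = Css × CL.
Dose = Css × CL × τ / F = 23.7 × 0.4795 × 5.19 / 0.81 = 72.81 mg

72.8 mg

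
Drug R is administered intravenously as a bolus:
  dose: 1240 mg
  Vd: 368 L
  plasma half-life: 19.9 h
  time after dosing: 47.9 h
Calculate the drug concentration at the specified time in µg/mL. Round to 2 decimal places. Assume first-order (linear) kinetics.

0.64 µg/mL

C₀ = Dose / Vd = 1240 / 368 = 3.370 mg/L
k = ln2 / t½ = 0.693147 / 19.9 = 0.03483 h⁻¹
C = C₀ · e^(−k·t) = 3.370 × e^(−0.03483 × 47.9)
  = 3.370 × 0.1886 = 0.6356 mg/L
(0.6356 mg/L = 0.6356 µg/mL)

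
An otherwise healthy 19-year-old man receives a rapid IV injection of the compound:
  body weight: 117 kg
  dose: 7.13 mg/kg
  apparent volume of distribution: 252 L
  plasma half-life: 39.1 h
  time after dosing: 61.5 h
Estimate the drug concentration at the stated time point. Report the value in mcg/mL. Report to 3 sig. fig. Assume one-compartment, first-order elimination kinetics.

Total dose = 7.13 × 117 = 834.2 mg
C₀ = Dose / Vd = 834.2 / 252 = 3.310 mg/L
k = ln2 / t½ = 0.693147 / 39.1 = 0.01773 h⁻¹
C = C₀ · e^(−k·t) = 3.310 × e^(−0.01773 × 61.5)
  = 3.310 × 0.3361 = 1.112 mg/L
(1.112 mg/L = 1.112 mcg/mL)

1.11 mcg/mL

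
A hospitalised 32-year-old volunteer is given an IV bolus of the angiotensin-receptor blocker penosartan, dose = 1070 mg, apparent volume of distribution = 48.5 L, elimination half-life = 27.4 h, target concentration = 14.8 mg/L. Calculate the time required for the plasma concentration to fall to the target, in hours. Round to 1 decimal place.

15.8 h

C₀ = Dose / Vd = 1070 / 48.5 = 22.06 mg/L
k = ln2 / t½ = 0.693147 / 27.4 = 0.02530 h⁻¹
t = ln(C₀ / C) / k = ln(22.06 / 14.8) / 0.02530
  = ln(1.491) / 0.02530 = 0.3994 / 0.02530 = 15.79 h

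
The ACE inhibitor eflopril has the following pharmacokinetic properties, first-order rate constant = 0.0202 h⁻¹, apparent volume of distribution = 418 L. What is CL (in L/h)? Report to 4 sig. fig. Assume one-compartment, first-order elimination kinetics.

8.444 L/h

CL = k × Vd = 0.0202 × 418 = 8.444 L/h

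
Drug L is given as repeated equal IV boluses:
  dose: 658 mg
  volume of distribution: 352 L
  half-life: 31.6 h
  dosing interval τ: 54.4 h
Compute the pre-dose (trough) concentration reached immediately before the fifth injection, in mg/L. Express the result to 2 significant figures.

0.81 mg/L

C₀ per dose = Dose / Vd = 658 / 352 = 1.869 mg/L
k = ln2 / t½ = 0.693147 / 31.6 = 0.02194 h⁻¹
Fraction remaining after one interval: r = e^(−kτ) = e^(−0.02194 × 54.4) = 0.3031
Before dose 5, 4 doses have been given (aged 1τ, 2τ, 3τ, 4τ).
C_trough = C₀ × (r + r² + … + r^4) = C₀ × r(1−r^4)/(1−r)
        = 1.869 × 0.3031 × (1 − 0.008440) / (1 − 0.3031) = 0.8060 mg/L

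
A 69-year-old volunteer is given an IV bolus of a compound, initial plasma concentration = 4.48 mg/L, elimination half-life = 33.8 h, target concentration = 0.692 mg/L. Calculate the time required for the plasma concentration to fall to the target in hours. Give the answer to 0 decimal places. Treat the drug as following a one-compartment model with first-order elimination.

91 h

k = ln2 / t½ = 0.693147 / 33.8 = 0.02051 h⁻¹
t = ln(C₀ / C) / k = ln(4.480 / 0.692) / 0.02051
  = ln(6.474) / 0.02051 = 1.868 / 0.02051 = 91.08 h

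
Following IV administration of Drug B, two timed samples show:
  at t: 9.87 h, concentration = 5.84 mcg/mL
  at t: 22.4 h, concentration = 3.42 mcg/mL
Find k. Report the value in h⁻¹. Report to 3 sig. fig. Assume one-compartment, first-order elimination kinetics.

k = ln(C₁/C₂) / (t₂ − t₁) = ln(5.84/3.42) / (22.4 − 9.87)
  = 0.5351 / 12.53 = 0.04271 h⁻¹

0.0427 h⁻¹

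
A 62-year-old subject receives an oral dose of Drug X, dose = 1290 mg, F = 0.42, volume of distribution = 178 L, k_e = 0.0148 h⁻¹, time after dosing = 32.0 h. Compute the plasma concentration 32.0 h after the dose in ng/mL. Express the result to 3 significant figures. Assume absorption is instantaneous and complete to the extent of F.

Amount reaching circulation = F × Dose = 0.42 × 1290 = 541.8 mg
C₀ = F·Dose / Vd = 541.8 / 178 = 3.044 mg/L
C = C₀ · e^(−k·t) = 3.044 × e^(−0.01480 × 32.0)
  = 3.044 × 0.6228 = 1.896 mg/L
Convert: 1.896 mg/L × 1000 = 1896 ng/mL

1900 ng/mL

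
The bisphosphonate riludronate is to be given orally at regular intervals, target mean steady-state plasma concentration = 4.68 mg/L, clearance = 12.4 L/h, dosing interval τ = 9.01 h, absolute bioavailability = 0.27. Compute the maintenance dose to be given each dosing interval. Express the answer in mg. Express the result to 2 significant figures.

At steady state, F × (Dose/τ) = Css × CL.
Dose = Css × CL × τ / F = 4.68 × 12.40 × 9.01 / 0.27 = 1937 mg

1900 mg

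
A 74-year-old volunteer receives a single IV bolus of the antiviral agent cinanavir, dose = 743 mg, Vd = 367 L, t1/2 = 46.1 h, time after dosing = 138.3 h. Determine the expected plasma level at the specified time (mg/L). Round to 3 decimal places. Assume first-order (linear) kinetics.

0.253 mg/L

C₀ = Dose / Vd = 743.0 / 367 = 2.025 mg/L
k = ln2 / t½ = 0.693147 / 46.1 = 0.01504 h⁻¹
t / t½ = 138.3 / 46.1 = 3 half-lives
C = C₀ × (1/2)^3 = 2.025 × 0.1250 = 0.2531 mg/L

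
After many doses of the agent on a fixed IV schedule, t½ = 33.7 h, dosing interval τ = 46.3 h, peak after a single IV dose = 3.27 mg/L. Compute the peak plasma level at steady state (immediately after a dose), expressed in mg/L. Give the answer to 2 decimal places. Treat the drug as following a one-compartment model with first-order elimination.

5.32 mg/L

k = ln2 / t½ = 0.693147 / 33.7 = 0.02057 h⁻¹
e^(−kτ) = e^(−0.02057 × 46.3) = 0.3858
Accumulation ratio R = 1 / (1 − e^(−kτ)) = 1 / (1 − 0.3858) = 1.628
Steady-state peak = C₀ × R = 3.27 × 1.628 = 5.324 mg/L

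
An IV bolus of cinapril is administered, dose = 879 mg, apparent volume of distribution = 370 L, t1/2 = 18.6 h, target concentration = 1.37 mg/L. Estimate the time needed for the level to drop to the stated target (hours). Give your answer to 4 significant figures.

14.77 h

C₀ = Dose / Vd = 879.0 / 370 = 2.376 mg/L
k = ln2 / t½ = 0.693147 / 18.6 = 0.03727 h⁻¹
t = ln(C₀ / C) / k = ln(2.376 / 1.37) / 0.03727
  = ln(1.734) / 0.03727 = 0.5504 / 0.03727 = 14.77 h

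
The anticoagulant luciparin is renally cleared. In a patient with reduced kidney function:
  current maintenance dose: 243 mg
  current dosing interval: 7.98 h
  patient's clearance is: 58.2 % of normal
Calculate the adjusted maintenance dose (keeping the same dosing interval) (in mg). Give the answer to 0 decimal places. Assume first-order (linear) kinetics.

141 mg

To keep the same average steady-state level, dosing rate must scale with clearance.
CL ratio = 58.2 / 100 = 0.5820
New dose (same interval) = 243 × 0.5820 = 141.4 mg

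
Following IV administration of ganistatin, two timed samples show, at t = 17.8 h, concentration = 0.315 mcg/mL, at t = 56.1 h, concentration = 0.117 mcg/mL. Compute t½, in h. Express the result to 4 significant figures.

k = ln(C₁/C₂) / (t₂ − t₁) = ln(0.315/0.117) / (56.1 − 17.8)
  = 0.9904 / 38.30 = 0.02586 h⁻¹
t½ = ln2 / k = 0.693147 / 0.02586 = 26.80 h

26.80 h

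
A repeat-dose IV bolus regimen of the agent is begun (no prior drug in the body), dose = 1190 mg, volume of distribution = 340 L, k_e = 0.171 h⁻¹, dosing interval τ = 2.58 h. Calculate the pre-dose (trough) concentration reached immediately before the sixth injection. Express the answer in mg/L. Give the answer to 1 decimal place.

5.6 mg/L

C₀ per dose = Dose / Vd = 1190 / 340 = 3.500 mg/L
Fraction remaining after one interval: r = e^(−kτ) = e^(−0.1710 × 2.58) = 0.6433
Before dose 6, 5 doses have been given (aged 1τ, 2τ, 3τ, 4τ, 5τ).
C_trough = C₀ × (r + r² + … + r^5) = C₀ × r(1−r^5)/(1−r)
        = 3.500 × 0.6433 × (1 − 0.1102) / (1 − 0.6433) = 5.617 mg/L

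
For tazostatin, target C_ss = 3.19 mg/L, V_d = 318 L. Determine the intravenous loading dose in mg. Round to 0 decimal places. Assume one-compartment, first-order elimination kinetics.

1014 mg

LD = Css × Vd = 3.19 × 318 = 1014 mg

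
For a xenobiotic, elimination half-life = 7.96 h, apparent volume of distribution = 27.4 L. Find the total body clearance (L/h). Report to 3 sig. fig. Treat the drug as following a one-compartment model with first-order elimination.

2.39 L/h

k = ln2 / t½ = 0.693147 / 7.96 = 0.08708 h⁻¹
CL = k × Vd = 0.08708 × 27.4 = 2.386 L/h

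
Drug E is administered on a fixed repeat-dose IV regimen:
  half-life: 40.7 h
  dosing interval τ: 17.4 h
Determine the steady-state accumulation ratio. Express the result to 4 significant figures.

k = ln2 / t½ = 0.693147 / 40.7 = 0.01703 h⁻¹
e^(−kτ) = e^(−0.01703 × 17.4) = 0.7435
Accumulation ratio R = 1 / (1 − e^(−kτ)) = 1 / (1 − 0.7435) = 3.899

3.899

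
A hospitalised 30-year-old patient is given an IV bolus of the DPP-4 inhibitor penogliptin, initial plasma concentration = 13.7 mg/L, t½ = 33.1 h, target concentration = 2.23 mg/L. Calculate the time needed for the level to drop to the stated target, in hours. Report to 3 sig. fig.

86.7 h

k = ln2 / t½ = 0.693147 / 33.1 = 0.02094 h⁻¹
t = ln(C₀ / C) / k = ln(13.70 / 2.23) / 0.02094
  = ln(6.143) / 0.02094 = 1.815 / 0.02094 = 86.68 h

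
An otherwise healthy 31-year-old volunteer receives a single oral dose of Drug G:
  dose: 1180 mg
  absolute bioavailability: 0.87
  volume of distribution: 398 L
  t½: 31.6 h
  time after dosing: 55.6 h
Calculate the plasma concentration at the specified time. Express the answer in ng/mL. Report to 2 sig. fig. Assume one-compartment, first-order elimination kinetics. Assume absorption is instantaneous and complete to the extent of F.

Amount reaching circulation = F × Dose = 0.87 × 1180 = 1027 mg
C₀ = F·Dose / Vd = 1027 / 398 = 2.580 mg/L
k = ln2 / t½ = 0.693147 / 31.6 = 0.02194 h⁻¹
C = C₀ · e^(−k·t) = 2.580 × e^(−0.02194 × 55.6)
  = 2.580 × 0.2953 = 0.7619 mg/L
Convert: 0.7619 mg/L × 1000 = 761.9 ng/mL

760 ng/mL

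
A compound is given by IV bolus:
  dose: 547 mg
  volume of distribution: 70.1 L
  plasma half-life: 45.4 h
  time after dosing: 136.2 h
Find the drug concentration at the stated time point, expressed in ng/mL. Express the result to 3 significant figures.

C₀ = Dose / Vd = 547.0 / 70.1 = 7.803 mg/L
k = ln2 / t½ = 0.693147 / 45.4 = 0.01527 h⁻¹
t / t½ = 136.2 / 45.4 = 3 half-lives
C = C₀ × (1/2)^3 = 7.803 × 0.1250 = 0.9754 mg/L
Convert: 0.9754 mg/L × 1000 = 975.4 ng/mL

975 ng/mL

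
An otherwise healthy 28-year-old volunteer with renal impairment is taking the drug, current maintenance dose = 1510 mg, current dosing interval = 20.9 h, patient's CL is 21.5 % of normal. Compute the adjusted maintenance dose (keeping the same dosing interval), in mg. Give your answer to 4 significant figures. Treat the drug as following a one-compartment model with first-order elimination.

To keep the same average steady-state level, dosing rate must scale with clearance.
CL ratio = 21.5 / 100 = 0.2150
New dose (same interval) = 1510 × 0.2150 = 324.7 mg

324.7 mg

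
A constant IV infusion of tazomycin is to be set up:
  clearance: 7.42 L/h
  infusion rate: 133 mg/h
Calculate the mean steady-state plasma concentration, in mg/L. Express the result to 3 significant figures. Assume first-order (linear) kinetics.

17.9 mg/L

At steady state Css = R₀ / CL = 133 / 7.420 = 17.92 mg/L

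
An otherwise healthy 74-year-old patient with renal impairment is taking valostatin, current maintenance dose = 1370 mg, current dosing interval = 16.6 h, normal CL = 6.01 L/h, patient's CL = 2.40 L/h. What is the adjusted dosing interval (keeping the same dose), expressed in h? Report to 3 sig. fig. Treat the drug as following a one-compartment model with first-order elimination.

41.6 h

To keep the same average steady-state level, dosing rate must scale with clearance.
CL ratio = 2.40 / 6.01 = 0.3993
New interval (same dose) = 16.6 / 0.3993 = 41.57 h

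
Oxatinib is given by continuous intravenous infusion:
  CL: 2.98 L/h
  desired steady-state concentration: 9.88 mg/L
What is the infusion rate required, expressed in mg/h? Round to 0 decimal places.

29 mg/h

At steady state, infusion rate R₀ = Css × CL = 9.88 × 2.980 = 29.44 mg/h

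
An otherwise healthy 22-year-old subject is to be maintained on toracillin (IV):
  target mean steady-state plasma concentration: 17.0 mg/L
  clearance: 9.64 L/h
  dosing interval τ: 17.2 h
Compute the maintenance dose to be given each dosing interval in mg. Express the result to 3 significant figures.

2820 mg

At steady state, Dose/τ = Css × CL.
Dose = Css × CL × τ = 17.0 × 9.640 × 17.2 = 2819 mg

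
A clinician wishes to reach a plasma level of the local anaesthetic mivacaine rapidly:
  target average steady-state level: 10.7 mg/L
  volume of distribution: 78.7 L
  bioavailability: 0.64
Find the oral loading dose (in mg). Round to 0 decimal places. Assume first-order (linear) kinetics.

LD = Css × Vd / F = 10.7 × 78.7 / 0.64 = 1316 mg

1316 mg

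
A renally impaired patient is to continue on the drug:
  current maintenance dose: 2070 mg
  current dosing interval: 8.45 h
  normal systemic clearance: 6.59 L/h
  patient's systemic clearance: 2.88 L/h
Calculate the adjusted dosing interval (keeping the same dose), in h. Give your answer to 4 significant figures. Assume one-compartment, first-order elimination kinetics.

To keep the same average steady-state level, dosing rate must scale with clearance.
CL ratio = 2.88 / 6.59 = 0.4370
New interval (same dose) = 8.45 / 0.4370 = 19.34 h

19.34 h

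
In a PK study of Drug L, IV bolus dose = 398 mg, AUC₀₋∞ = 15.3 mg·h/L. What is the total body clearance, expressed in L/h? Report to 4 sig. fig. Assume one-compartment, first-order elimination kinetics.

CL = Dose / AUC = 398 / 15.3 = 26.01 L/h

26.01 L/h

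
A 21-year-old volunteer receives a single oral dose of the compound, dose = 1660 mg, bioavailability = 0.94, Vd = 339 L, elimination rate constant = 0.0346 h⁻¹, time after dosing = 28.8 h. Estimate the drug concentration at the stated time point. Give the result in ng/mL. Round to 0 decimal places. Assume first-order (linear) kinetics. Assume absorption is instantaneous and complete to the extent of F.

1699 ng/mL

Amount reaching circulation = F × Dose = 0.94 × 1660 = 1560 mg
C₀ = F·Dose / Vd = 1560 / 339 = 4.602 mg/L
C = C₀ · e^(−k·t) = 4.602 × e^(−0.03460 × 28.8)
  = 4.602 × 0.3692 = 1.699 mg/L
Convert: 1.699 mg/L × 1000 = 1699 ng/mL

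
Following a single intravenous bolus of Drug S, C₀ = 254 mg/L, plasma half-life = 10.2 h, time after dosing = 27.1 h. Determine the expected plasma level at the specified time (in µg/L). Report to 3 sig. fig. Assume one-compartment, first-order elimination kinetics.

40300 µg/L

k = ln2 / t½ = 0.693147 / 10.2 = 0.06796 h⁻¹
C = C₀ · e^(−k·t) = 254.0 × e^(−0.06796 × 27.1)
  = 254.0 × 0.1585 = 40.26 mg/L
Convert: 40.26 mg/L × 1000 = 40260 µg/L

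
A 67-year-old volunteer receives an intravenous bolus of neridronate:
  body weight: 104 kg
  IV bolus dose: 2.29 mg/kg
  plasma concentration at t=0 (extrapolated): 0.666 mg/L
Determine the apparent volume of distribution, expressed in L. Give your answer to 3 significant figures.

Dose = 2.29 × 104 = 238.2 mg
Vd = Dose / C₀ = 238.2 / 0.666 = 357.7 L

358 L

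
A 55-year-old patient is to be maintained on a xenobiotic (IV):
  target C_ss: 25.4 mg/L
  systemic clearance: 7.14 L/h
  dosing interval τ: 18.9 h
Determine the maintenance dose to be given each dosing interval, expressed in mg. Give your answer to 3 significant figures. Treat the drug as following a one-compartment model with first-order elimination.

At steady state, Dose/τ = Css × CL.
Dose = Css × CL × τ = 25.4 × 7.140 × 18.9 = 3428 mg

3430 mg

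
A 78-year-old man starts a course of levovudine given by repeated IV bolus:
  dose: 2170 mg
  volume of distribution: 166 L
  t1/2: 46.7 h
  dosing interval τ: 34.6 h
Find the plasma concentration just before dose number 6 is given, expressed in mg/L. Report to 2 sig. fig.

18 mg/L

C₀ per dose = Dose / Vd = 2170 / 166 = 13.07 mg/L
k = ln2 / t½ = 0.693147 / 46.7 = 0.01484 h⁻¹
Fraction remaining after one interval: r = e^(−kτ) = e^(−0.01484 × 34.6) = 0.5984
Before dose 6, 5 doses have been given (aged 1τ, 2τ, 3τ, 4τ, 5τ).
C_trough = C₀ × (r + r² + … + r^5) = C₀ × r(1−r^5)/(1−r)
        = 13.07 × 0.5984 × (1 − 0.07673) / (1 − 0.5984) = 17.98 mg/L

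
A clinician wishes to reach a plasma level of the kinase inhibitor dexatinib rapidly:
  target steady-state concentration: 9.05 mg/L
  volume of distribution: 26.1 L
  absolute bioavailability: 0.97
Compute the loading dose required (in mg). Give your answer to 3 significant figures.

LD = Css × Vd / F = 9.05 × 26.1 / 0.97 = 243.5 mg

244 mg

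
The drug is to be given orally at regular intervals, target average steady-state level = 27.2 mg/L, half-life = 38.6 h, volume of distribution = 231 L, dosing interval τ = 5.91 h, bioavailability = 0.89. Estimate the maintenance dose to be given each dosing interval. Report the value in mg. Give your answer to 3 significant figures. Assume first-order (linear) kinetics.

749 mg

k = ln2 / t½ = 0.693147 / 38.6 = 0.01796 h⁻¹
CL = k × Vd = 0.01796 × 231 = 4.149 L/h
At steady state, F × (Dose/τ) = Css × CL.
Dose = Css × CL × τ / F = 27.2 × 4.149 × 5.91 / 0.89 = 749.4 mg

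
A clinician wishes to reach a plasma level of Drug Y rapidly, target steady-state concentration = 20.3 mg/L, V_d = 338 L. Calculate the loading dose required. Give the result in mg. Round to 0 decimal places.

LD = Css × Vd = 20.3 × 338 = 6861 mg

6861 mg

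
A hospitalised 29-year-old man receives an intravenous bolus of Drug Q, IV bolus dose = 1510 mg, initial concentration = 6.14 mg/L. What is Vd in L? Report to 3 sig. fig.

Vd = Dose / C₀ = 1510 / 6.14 = 245.9 L

246 L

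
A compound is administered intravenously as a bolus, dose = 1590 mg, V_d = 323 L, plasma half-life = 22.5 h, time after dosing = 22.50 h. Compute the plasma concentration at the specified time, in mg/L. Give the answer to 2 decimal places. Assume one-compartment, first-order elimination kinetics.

C₀ = Dose / Vd = 1590 / 323 = 4.923 mg/L
k = ln2 / t½ = 0.693147 / 22.5 = 0.03081 h⁻¹
t / t½ = 22.50 / 22.5 = 1 half-lives
C = C₀ × (1/2)^1 = 4.923 × 0.5000 = 2.462 mg/L

2.46 mg/L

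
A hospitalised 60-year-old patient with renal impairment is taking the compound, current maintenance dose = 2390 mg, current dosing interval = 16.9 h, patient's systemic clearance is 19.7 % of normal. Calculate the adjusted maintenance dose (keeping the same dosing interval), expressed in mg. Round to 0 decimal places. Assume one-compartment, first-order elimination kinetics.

To keep the same average steady-state level, dosing rate must scale with clearance.
CL ratio = 19.7 / 100 = 0.1970
New dose (same interval) = 2390 × 0.1970 = 470.8 mg

471 mg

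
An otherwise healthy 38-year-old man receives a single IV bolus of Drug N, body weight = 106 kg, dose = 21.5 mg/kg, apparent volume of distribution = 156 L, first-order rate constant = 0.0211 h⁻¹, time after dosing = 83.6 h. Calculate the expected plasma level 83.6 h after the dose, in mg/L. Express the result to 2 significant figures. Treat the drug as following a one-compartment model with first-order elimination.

Total dose = 21.5 × 106 = 2279 mg
C₀ = Dose / Vd = 2279 / 156 = 14.61 mg/L
C = C₀ · e^(−k·t) = 14.61 × e^(−0.02110 × 83.6)
  = 14.61 × 0.1714 = 2.504 mg/L

2.5 mg/L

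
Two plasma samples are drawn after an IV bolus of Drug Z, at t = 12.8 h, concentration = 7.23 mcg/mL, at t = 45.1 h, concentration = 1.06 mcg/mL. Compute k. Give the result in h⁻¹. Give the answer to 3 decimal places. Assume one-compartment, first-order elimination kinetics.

0.059 h⁻¹

k = ln(C₁/C₂) / (t₂ − t₁) = ln(7.23/1.06) / (45.1 − 12.8)
  = 1.920 / 32.30 = 0.05944 h⁻¹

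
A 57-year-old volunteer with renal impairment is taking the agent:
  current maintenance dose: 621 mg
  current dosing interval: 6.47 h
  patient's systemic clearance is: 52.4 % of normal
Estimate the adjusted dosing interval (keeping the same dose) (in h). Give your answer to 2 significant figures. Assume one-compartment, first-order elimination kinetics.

To keep the same average steady-state level, dosing rate must scale with clearance.
CL ratio = 52.4 / 100 = 0.5240
New interval (same dose) = 6.47 / 0.5240 = 12.35 h

12 h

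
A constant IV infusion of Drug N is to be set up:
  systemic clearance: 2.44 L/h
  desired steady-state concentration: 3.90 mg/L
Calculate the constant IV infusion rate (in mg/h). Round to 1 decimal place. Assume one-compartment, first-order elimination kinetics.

9.5 mg/h

At steady state, infusion rate R₀ = Css × CL = 3.90 × 2.440 = 9.516 mg/h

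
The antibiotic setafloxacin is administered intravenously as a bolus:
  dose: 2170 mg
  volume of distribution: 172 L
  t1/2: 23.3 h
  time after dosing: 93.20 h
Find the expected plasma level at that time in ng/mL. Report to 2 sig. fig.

790 ng/mL

C₀ = Dose / Vd = 2170 / 172 = 12.62 mg/L
k = ln2 / t½ = 0.693147 / 23.3 = 0.02975 h⁻¹
t / t½ = 93.20 / 23.3 = 4 half-lives
C = C₀ × (1/2)^4 = 12.62 × 0.06250 = 0.7888 mg/L
Convert: 0.7888 mg/L × 1000 = 788.8 ng/mL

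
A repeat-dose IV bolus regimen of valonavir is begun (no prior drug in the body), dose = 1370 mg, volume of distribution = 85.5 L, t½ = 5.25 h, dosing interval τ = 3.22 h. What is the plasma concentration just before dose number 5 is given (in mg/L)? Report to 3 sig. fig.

C₀ per dose = Dose / Vd = 1370 / 85.5 = 16.02 mg/L
k = ln2 / t½ = 0.693147 / 5.25 = 0.1320 h⁻¹
Fraction remaining after one interval: r = e^(−kτ) = e^(−0.1320 × 3.22) = 0.6537
Before dose 5, 4 doses have been given (aged 1τ, 2τ, 3τ, 4τ).
C_trough = C₀ × (r + r² + … + r^4) = C₀ × r(1−r^4)/(1−r)
        = 16.02 × 0.6537 × (1 − 0.1826) / (1 − 0.6537) = 24.72 mg/L

24.7 mg/L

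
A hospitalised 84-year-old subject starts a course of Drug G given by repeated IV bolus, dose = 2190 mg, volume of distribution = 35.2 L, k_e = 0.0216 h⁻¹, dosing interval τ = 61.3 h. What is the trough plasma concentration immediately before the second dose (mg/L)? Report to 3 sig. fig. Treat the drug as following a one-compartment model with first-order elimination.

C₀ per dose = Dose / Vd = 2190 / 35.2 = 62.22 mg/L
Fraction remaining after one interval: r = e^(−kτ) = e^(−0.02160 × 61.3) = 0.2660
Before dose 2, 1 dose has been given (aged 1τ).
C_trough = C₀ × r = 62.22 × 0.2660 = 16.55 mg/L

16.6 mg/L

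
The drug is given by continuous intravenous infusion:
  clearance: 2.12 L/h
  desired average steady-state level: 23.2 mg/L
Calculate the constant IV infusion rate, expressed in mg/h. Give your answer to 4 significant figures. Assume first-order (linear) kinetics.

49.18 mg/h

At steady state, infusion rate R₀ = Css × CL = 23.2 × 2.120 = 49.18 mg/h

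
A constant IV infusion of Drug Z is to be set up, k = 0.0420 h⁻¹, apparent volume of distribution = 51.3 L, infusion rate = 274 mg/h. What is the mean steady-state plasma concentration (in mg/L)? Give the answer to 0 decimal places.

CL = k × Vd = 0.04200 × 51.3 = 2.155 L/h
At steady state Css = R₀ / CL = 274 / 2.155 = 127.1 mg/L

127 mg/L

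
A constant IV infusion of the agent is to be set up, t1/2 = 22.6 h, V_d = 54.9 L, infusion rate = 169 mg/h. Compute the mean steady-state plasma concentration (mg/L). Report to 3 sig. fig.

k = ln2 / t½ = 0.693147 / 22.6 = 0.03067 h⁻¹
CL = k × Vd = 0.03067 × 54.9 = 1.684 L/h
At steady state Css = R₀ / CL = 169 / 1.684 = 100.4 mg/L

100 mg/L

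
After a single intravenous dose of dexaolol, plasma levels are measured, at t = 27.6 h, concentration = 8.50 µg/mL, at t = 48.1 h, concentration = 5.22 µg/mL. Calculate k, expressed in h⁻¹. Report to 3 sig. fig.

k = ln(C₁/C₂) / (t₂ − t₁) = ln(8.50/5.22) / (48.1 − 27.6)
  = 0.4876 / 20.50 = 0.02379 h⁻¹

0.0238 h⁻¹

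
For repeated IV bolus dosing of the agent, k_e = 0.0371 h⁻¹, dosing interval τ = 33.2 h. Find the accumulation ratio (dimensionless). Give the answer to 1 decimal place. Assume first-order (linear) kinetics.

e^(−kτ) = e^(−0.03710 × 33.2) = 0.2918
Accumulation ratio R = 1 / (1 − e^(−kτ)) = 1 / (1 − 0.2918) = 1.412

1.4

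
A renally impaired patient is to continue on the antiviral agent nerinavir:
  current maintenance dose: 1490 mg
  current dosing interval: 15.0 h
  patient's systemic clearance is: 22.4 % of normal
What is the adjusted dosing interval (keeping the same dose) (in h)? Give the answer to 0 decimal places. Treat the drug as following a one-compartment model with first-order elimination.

To keep the same average steady-state level, dosing rate must scale with clearance.
CL ratio = 22.4 / 100 = 0.2240
New interval (same dose) = 15.0 / 0.2240 = 66.96 h

67 h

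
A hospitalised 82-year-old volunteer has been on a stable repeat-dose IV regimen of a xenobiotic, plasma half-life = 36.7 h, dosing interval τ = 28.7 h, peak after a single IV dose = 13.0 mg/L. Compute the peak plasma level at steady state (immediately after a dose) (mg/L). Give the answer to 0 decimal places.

k = ln2 / t½ = 0.693147 / 36.7 = 0.01889 h⁻¹
e^(−kτ) = e^(−0.01889 × 28.7) = 0.5815
Accumulation ratio R = 1 / (1 − e^(−kτ)) = 1 / (1 − 0.5815) = 2.389
Steady-state peak = C₀ × R = 13.0 × 2.389 = 31.06 mg/L

31 mg/L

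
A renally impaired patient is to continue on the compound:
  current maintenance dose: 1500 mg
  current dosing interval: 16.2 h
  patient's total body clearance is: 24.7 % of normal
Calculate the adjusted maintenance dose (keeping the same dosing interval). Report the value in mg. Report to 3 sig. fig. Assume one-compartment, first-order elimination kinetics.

371 mg

To keep the same average steady-state level, dosing rate must scale with clearance.
CL ratio = 24.7 / 100 = 0.2470
New dose (same interval) = 1500 × 0.2470 = 370.5 mg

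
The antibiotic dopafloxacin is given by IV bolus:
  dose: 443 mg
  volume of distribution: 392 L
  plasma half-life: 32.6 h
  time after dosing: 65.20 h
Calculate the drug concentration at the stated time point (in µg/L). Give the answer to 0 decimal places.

C₀ = Dose / Vd = 443.0 / 392 = 1.130 mg/L
k = ln2 / t½ = 0.693147 / 32.6 = 0.02126 h⁻¹
t / t½ = 65.20 / 32.6 = 2 half-lives
C = C₀ × (1/2)^2 = 1.130 × 0.2500 = 0.2825 mg/L
Convert: 0.2825 mg/L × 1000 = 282.5 µg/L

283 µg/L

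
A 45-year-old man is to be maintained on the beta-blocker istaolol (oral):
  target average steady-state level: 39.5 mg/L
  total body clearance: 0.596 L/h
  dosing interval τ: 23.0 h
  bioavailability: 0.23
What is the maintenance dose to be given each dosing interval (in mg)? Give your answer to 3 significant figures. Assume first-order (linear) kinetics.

2350 mg

At steady state, F × (Dose/τ) = Css × CL.
Dose = Css × CL × τ / F = 39.5 × 0.5960 × 23.0 / 0.23 = 2354 mg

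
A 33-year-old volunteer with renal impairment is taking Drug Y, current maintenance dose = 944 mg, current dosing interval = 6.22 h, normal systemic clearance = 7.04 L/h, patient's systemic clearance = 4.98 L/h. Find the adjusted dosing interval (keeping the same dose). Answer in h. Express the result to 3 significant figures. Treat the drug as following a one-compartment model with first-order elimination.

To keep the same average steady-state level, dosing rate must scale with clearance.
CL ratio = 4.98 / 7.04 = 0.7074
New interval (same dose) = 6.22 / 0.7074 = 8.793 h

8.79 h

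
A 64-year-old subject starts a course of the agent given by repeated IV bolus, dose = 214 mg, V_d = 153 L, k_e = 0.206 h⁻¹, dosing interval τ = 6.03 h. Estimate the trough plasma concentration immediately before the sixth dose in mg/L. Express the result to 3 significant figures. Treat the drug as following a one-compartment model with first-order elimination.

C₀ per dose = Dose / Vd = 214 / 153 = 1.399 mg/L
Fraction remaining after one interval: r = e^(−kτ) = e^(−0.2060 × 6.03) = 0.2888
Before dose 6, 5 doses have been given (aged 1τ, 2τ, 3τ, 4τ, 5τ).
C_trough = C₀ × (r + r² + … + r^5) = C₀ × r(1−r^5)/(1−r)
        = 1.399 × 0.2888 × (1 − 0.002009) / (1 − 0.2888) = 0.5670 mg/L

0.567 mg/L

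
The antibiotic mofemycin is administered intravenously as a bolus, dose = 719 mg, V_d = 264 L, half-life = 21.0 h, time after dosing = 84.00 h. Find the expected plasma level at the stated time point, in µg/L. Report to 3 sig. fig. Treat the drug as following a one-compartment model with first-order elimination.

C₀ = Dose / Vd = 719.0 / 264 = 2.723 mg/L
k = ln2 / t½ = 0.693147 / 21.0 = 0.03301 h⁻¹
t / t½ = 84.00 / 21.0 = 4 half-lives
C = C₀ × (1/2)^4 = 2.723 × 0.06250 = 0.1702 mg/L
Convert: 0.1702 mg/L × 1000 = 170.2 µg/L

170 µg/L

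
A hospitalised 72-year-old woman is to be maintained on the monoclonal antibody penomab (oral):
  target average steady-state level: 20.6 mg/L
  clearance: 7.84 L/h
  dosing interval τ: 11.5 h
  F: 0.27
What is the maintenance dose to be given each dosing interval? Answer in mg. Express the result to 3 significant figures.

6880 mg

At steady state, F × (Dose/τ) = Css × CL.
Dose = Css × CL × τ / F = 20.6 × 7.840 × 11.5 / 0.27 = 6879 mg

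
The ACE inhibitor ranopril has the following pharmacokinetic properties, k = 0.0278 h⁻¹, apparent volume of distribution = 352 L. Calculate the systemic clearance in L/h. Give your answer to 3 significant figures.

9.79 L/h

CL = k × Vd = 0.0278 × 352 = 9.786 L/h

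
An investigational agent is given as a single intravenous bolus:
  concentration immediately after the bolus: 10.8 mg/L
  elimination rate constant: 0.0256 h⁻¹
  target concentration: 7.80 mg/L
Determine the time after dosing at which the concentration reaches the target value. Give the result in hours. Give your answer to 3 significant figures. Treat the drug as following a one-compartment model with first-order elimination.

12.7 h

t = ln(C₀ / C) / k = ln(10.80 / 7.80) / 0.02560
  = ln(1.385) / 0.02560 = 0.3257 / 0.02560 = 12.72 h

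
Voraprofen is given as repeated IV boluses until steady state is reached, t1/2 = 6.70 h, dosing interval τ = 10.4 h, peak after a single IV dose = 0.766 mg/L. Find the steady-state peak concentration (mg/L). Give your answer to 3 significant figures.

k = ln2 / t½ = 0.693147 / 6.70 = 0.1035 h⁻¹
e^(−kτ) = e^(−0.1035 × 10.4) = 0.3408
Accumulation ratio R = 1 / (1 − e^(−kτ)) = 1 / (1 − 0.3408) = 1.517
Steady-state peak = C₀ × R = 0.766 × 1.517 = 1.162 mg/L

1.16 mg/L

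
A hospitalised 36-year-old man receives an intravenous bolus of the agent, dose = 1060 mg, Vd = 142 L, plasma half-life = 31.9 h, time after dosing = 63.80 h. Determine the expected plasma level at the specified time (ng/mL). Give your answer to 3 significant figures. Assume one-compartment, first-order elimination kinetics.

C₀ = Dose / Vd = 1060 / 142 = 7.465 mg/L
k = ln2 / t½ = 0.693147 / 31.9 = 0.02173 h⁻¹
t / t½ = 63.80 / 31.9 = 2 half-lives
C = C₀ × (1/2)^2 = 7.465 × 0.2500 = 1.866 mg/L
Convert: 1.866 mg/L × 1000 = 1866 ng/mL

1870 ng/mL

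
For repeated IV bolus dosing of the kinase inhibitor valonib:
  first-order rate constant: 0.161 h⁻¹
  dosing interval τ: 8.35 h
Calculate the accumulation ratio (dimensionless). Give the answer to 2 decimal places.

1.35

e^(−kτ) = e^(−0.1610 × 8.35) = 0.2607
Accumulation ratio R = 1 / (1 − e^(−kτ)) = 1 / (1 − 0.2607) = 1.353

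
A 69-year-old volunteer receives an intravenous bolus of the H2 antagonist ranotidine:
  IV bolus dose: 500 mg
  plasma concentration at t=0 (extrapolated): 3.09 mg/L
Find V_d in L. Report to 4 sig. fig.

161.8 L

Vd = Dose / C₀ = 500.0 / 3.09 = 161.8 L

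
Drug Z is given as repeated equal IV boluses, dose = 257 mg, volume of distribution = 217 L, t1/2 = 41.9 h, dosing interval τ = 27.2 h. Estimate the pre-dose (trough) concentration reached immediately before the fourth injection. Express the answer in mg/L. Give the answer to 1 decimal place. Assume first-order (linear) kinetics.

C₀ per dose = Dose / Vd = 257 / 217 = 1.184 mg/L
k = ln2 / t½ = 0.693147 / 41.9 = 0.01654 h⁻¹
Fraction remaining after one interval: r = e^(−kτ) = e^(−0.01654 × 27.2) = 0.6377
Before dose 4, 3 doses have been given (aged 1τ, 2τ, 3τ).
C_trough = C₀ × (r + r² + … + r^3) = C₀ × r(1−r^3)/(1−r)
        = 1.184 × 0.6377 × (1 − 0.2593) / (1 − 0.6377) = 1.544 mg/L

1.5 mg/L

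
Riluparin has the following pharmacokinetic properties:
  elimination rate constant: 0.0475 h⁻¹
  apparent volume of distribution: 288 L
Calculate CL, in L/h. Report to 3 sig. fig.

CL = k × Vd = 0.0475 × 288 = 13.68 L/h

13.7 L/h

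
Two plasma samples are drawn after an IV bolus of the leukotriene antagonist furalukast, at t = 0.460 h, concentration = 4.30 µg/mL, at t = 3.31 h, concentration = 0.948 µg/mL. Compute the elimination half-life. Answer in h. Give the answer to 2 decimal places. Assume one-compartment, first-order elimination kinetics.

k = ln(C₁/C₂) / (t₂ − t₁) = ln(4.30/0.948) / (3.31 − 0.460)
  = 1.512 / 2.850 = 0.5305 h⁻¹
t½ = ln2 / k = 0.693147 / 0.5305 = 1.307 h

1.31 h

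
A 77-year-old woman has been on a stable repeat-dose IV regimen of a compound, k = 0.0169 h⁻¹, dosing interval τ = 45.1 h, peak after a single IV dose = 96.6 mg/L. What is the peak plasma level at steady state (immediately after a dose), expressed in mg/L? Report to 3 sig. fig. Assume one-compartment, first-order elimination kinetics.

181 mg/L

e^(−kτ) = e^(−0.01690 × 45.1) = 0.4666
Accumulation ratio R = 1 / (1 − e^(−kτ)) = 1 / (1 − 0.4666) = 1.875
Steady-state peak = C₀ × R = 96.6 × 1.875 = 181.1 mg/L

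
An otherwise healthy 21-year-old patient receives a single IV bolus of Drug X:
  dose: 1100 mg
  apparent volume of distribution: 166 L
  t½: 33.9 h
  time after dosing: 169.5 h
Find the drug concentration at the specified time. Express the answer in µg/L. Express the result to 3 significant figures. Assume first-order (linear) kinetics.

C₀ = Dose / Vd = 1100 / 166 = 6.627 mg/L
k = ln2 / t½ = 0.693147 / 33.9 = 0.02045 h⁻¹
t / t½ = 169.5 / 33.9 = 5 half-lives
C = C₀ × (1/2)^5 = 6.627 × 0.03125 = 0.2071 mg/L
Convert: 0.2071 mg/L × 1000 = 207.1 µg/L

207 µg/L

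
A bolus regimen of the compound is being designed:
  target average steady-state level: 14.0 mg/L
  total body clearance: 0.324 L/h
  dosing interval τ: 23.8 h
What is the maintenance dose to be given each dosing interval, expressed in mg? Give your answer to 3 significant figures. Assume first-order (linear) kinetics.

At steady state, Dose/τ = Css × CL.
Dose = Css × CL × τ = 14.0 × 0.3240 × 23.8 = 108.0 mg

108 mg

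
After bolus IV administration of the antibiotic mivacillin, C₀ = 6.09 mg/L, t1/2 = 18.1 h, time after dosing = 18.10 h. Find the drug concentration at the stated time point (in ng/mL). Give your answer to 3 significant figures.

k = ln2 / t½ = 0.693147 / 18.1 = 0.03830 h⁻¹
t / t½ = 18.10 / 18.1 = 1 half-lives
C = C₀ × (1/2)^1 = 6.090 × 0.5000 = 3.045 mg/L
Convert: 3.045 mg/L × 1000 = 3045 ng/mL

3050 ng/mL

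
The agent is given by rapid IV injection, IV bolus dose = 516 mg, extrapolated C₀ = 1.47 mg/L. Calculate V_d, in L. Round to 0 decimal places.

351 L

Vd = Dose / C₀ = 516.0 / 1.47 = 351.0 L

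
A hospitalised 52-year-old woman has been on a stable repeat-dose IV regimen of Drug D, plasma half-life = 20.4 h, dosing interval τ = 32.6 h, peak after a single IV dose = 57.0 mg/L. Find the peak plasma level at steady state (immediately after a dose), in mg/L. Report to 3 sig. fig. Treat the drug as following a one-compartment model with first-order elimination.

k = ln2 / t½ = 0.693147 / 20.4 = 0.03398 h⁻¹
e^(−kτ) = e^(−0.03398 × 32.6) = 0.3303
Accumulation ratio R = 1 / (1 − e^(−kτ)) = 1 / (1 − 0.3303) = 1.493
Steady-state peak = C₀ × R = 57.0 × 1.493 = 85.10 mg/L

85.1 mg/L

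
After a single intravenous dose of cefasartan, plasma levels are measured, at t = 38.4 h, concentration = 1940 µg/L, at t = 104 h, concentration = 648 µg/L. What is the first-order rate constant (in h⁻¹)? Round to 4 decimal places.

k = ln(C₁/C₂) / (t₂ − t₁) = ln(1940/648) / (104 − 38.4)
  = 1.097 / 65.60 = 0.01672 h⁻¹

0.0167 h⁻¹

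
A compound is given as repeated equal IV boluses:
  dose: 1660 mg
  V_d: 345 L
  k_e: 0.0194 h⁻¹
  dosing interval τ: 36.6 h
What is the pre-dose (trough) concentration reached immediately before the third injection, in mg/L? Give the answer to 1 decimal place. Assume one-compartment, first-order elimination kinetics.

3.5 mg/L

C₀ per dose = Dose / Vd = 1660 / 345 = 4.812 mg/L
Fraction remaining after one interval: r = e^(−kτ) = e^(−0.01940 × 36.6) = 0.4916
Before dose 3, 2 doses have been given (aged 1τ, 2τ).
C_trough = C₀ × (r + r²) = 4.812 × (0.4916 + 0.2417) = 3.529 mg/L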